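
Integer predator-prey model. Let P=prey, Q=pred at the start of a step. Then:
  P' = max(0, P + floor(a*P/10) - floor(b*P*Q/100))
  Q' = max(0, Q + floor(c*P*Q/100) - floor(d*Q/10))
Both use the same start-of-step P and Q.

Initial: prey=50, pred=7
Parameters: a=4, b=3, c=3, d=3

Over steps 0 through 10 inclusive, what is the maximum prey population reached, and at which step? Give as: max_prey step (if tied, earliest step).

Answer: 60 1

Derivation:
Step 1: prey: 50+20-10=60; pred: 7+10-2=15
Step 2: prey: 60+24-27=57; pred: 15+27-4=38
Step 3: prey: 57+22-64=15; pred: 38+64-11=91
Step 4: prey: 15+6-40=0; pred: 91+40-27=104
Step 5: prey: 0+0-0=0; pred: 104+0-31=73
Step 6: prey: 0+0-0=0; pred: 73+0-21=52
Step 7: prey: 0+0-0=0; pred: 52+0-15=37
Step 8: prey: 0+0-0=0; pred: 37+0-11=26
Step 9: prey: 0+0-0=0; pred: 26+0-7=19
Step 10: prey: 0+0-0=0; pred: 19+0-5=14
Max prey = 60 at step 1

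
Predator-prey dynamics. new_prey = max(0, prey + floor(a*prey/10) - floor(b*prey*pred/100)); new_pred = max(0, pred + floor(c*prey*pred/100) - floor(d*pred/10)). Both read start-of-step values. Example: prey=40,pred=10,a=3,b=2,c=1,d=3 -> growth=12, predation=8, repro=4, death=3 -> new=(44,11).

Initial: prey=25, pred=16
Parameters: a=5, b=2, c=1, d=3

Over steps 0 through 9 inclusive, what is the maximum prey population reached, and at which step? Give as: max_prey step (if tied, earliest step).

Answer: 59 6

Derivation:
Step 1: prey: 25+12-8=29; pred: 16+4-4=16
Step 2: prey: 29+14-9=34; pred: 16+4-4=16
Step 3: prey: 34+17-10=41; pred: 16+5-4=17
Step 4: prey: 41+20-13=48; pred: 17+6-5=18
Step 5: prey: 48+24-17=55; pred: 18+8-5=21
Step 6: prey: 55+27-23=59; pred: 21+11-6=26
Step 7: prey: 59+29-30=58; pred: 26+15-7=34
Step 8: prey: 58+29-39=48; pred: 34+19-10=43
Step 9: prey: 48+24-41=31; pred: 43+20-12=51
Max prey = 59 at step 6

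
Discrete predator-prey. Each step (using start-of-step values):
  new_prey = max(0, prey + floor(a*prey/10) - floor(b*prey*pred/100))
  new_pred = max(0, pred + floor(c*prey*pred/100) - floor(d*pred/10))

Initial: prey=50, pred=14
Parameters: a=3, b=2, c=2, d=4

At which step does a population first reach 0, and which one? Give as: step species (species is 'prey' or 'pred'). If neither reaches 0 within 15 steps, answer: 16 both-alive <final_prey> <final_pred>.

Answer: 16 both-alive 1 2

Derivation:
Step 1: prey: 50+15-14=51; pred: 14+14-5=23
Step 2: prey: 51+15-23=43; pred: 23+23-9=37
Step 3: prey: 43+12-31=24; pred: 37+31-14=54
Step 4: prey: 24+7-25=6; pred: 54+25-21=58
Step 5: prey: 6+1-6=1; pred: 58+6-23=41
Step 6: prey: 1+0-0=1; pred: 41+0-16=25
Step 7: prey: 1+0-0=1; pred: 25+0-10=15
Step 8: prey: 1+0-0=1; pred: 15+0-6=9
Step 9: prey: 1+0-0=1; pred: 9+0-3=6
Step 10: prey: 1+0-0=1; pred: 6+0-2=4
Step 11: prey: 1+0-0=1; pred: 4+0-1=3
Step 12: prey: 1+0-0=1; pred: 3+0-1=2
Step 13: prey: 1+0-0=1; pred: 2+0-0=2
Steps 14-15: state stable at prey=1, pred=2 (no change)
No extinction within 15 steps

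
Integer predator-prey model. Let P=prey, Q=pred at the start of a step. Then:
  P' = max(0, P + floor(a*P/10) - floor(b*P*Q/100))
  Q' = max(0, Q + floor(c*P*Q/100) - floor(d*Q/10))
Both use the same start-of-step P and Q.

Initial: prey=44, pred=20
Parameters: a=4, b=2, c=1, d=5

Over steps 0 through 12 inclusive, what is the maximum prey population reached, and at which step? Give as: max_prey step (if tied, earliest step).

Answer: 70 7

Derivation:
Step 1: prey: 44+17-17=44; pred: 20+8-10=18
Step 2: prey: 44+17-15=46; pred: 18+7-9=16
Step 3: prey: 46+18-14=50; pred: 16+7-8=15
Step 4: prey: 50+20-15=55; pred: 15+7-7=15
Step 5: prey: 55+22-16=61; pred: 15+8-7=16
Step 6: prey: 61+24-19=66; pred: 16+9-8=17
Step 7: prey: 66+26-22=70; pred: 17+11-8=20
Step 8: prey: 70+28-28=70; pred: 20+14-10=24
Step 9: prey: 70+28-33=65; pred: 24+16-12=28
Step 10: prey: 65+26-36=55; pred: 28+18-14=32
Step 11: prey: 55+22-35=42; pred: 32+17-16=33
Step 12: prey: 42+16-27=31; pred: 33+13-16=30
Max prey = 70 at step 7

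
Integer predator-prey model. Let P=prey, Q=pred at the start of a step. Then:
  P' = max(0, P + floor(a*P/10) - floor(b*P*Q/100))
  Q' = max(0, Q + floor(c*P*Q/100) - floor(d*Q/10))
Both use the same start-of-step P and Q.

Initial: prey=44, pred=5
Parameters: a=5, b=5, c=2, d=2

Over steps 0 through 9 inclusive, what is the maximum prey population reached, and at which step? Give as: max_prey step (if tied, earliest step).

Answer: 60 2

Derivation:
Step 1: prey: 44+22-11=55; pred: 5+4-1=8
Step 2: prey: 55+27-22=60; pred: 8+8-1=15
Step 3: prey: 60+30-45=45; pred: 15+18-3=30
Step 4: prey: 45+22-67=0; pred: 30+27-6=51
Step 5: prey: 0+0-0=0; pred: 51+0-10=41
Step 6: prey: 0+0-0=0; pred: 41+0-8=33
Step 7: prey: 0+0-0=0; pred: 33+0-6=27
Step 8: prey: 0+0-0=0; pred: 27+0-5=22
Step 9: prey: 0+0-0=0; pred: 22+0-4=18
Max prey = 60 at step 2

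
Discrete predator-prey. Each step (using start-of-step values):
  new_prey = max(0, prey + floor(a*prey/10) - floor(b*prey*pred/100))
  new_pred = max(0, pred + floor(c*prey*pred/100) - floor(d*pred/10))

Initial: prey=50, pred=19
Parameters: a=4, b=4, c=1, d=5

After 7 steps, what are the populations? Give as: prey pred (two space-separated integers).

Step 1: prey: 50+20-38=32; pred: 19+9-9=19
Step 2: prey: 32+12-24=20; pred: 19+6-9=16
Step 3: prey: 20+8-12=16; pred: 16+3-8=11
Step 4: prey: 16+6-7=15; pred: 11+1-5=7
Step 5: prey: 15+6-4=17; pred: 7+1-3=5
Step 6: prey: 17+6-3=20; pred: 5+0-2=3
Step 7: prey: 20+8-2=26; pred: 3+0-1=2

Answer: 26 2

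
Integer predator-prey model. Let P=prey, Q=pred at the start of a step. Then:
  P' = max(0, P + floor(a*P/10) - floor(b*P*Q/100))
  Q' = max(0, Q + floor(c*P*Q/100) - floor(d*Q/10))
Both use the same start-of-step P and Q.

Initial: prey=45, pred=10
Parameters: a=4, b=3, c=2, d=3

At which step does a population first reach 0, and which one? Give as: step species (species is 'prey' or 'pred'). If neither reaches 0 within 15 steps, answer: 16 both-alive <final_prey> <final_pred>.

Step 1: prey: 45+18-13=50; pred: 10+9-3=16
Step 2: prey: 50+20-24=46; pred: 16+16-4=28
Step 3: prey: 46+18-38=26; pred: 28+25-8=45
Step 4: prey: 26+10-35=1; pred: 45+23-13=55
Step 5: prey: 1+0-1=0; pred: 55+1-16=40
First extinction: prey at step 5

Answer: 5 prey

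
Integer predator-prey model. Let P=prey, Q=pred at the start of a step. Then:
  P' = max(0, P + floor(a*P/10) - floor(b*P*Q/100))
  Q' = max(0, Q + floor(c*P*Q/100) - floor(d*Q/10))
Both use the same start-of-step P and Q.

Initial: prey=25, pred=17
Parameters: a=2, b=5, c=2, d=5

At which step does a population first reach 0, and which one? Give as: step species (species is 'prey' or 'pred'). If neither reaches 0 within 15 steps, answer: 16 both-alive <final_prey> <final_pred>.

Answer: 16 both-alive 2 1

Derivation:
Step 1: prey: 25+5-21=9; pred: 17+8-8=17
Step 2: prey: 9+1-7=3; pred: 17+3-8=12
Step 3: prey: 3+0-1=2; pred: 12+0-6=6
Step 4: prey: 2+0-0=2; pred: 6+0-3=3
Step 5: prey: 2+0-0=2; pred: 3+0-1=2
Step 6: prey: 2+0-0=2; pred: 2+0-1=1
Step 7: prey: 2+0-0=2; pred: 1+0-0=1
Steps 8-15: state stable at prey=2, pred=1 (no change)
No extinction within 15 steps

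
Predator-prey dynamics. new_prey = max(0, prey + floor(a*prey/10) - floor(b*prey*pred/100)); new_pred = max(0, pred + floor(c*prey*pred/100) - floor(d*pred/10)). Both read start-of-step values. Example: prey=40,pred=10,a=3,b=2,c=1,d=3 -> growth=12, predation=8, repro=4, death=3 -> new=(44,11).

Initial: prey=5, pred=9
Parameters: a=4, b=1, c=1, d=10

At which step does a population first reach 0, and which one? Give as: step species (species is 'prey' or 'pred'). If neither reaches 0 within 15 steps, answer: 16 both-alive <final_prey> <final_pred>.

Answer: 1 pred

Derivation:
Step 1: prey: 5+2-0=7; pred: 9+0-9=0
First extinction: pred at step 1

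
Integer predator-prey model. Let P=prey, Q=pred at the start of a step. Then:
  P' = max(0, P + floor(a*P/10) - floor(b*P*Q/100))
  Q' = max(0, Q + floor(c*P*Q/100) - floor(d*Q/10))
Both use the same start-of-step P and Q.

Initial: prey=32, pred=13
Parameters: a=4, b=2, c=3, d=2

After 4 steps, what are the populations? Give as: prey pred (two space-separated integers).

Step 1: prey: 32+12-8=36; pred: 13+12-2=23
Step 2: prey: 36+14-16=34; pred: 23+24-4=43
Step 3: prey: 34+13-29=18; pred: 43+43-8=78
Step 4: prey: 18+7-28=0; pred: 78+42-15=105

Answer: 0 105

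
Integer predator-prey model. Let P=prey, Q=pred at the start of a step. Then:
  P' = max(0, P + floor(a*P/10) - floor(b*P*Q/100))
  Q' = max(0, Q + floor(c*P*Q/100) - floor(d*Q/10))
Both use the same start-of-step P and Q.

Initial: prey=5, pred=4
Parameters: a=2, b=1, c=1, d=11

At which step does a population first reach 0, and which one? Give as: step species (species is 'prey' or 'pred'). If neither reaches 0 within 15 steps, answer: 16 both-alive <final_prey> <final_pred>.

Answer: 1 pred

Derivation:
Step 1: prey: 5+1-0=6; pred: 4+0-4=0
First extinction: pred at step 1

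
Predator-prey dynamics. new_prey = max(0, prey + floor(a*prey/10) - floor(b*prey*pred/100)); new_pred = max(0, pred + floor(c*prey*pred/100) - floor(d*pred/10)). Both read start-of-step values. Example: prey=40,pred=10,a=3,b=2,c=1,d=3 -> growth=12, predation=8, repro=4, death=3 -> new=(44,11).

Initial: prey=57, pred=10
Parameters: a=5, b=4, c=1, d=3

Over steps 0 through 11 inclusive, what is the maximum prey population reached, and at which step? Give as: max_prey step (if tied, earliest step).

Answer: 64 2

Derivation:
Step 1: prey: 57+28-22=63; pred: 10+5-3=12
Step 2: prey: 63+31-30=64; pred: 12+7-3=16
Step 3: prey: 64+32-40=56; pred: 16+10-4=22
Step 4: prey: 56+28-49=35; pred: 22+12-6=28
Step 5: prey: 35+17-39=13; pred: 28+9-8=29
Step 6: prey: 13+6-15=4; pred: 29+3-8=24
Step 7: prey: 4+2-3=3; pred: 24+0-7=17
Step 8: prey: 3+1-2=2; pred: 17+0-5=12
Step 9: prey: 2+1-0=3; pred: 12+0-3=9
Step 10: prey: 3+1-1=3; pred: 9+0-2=7
Step 11: prey: 3+1-0=4; pred: 7+0-2=5
Max prey = 64 at step 2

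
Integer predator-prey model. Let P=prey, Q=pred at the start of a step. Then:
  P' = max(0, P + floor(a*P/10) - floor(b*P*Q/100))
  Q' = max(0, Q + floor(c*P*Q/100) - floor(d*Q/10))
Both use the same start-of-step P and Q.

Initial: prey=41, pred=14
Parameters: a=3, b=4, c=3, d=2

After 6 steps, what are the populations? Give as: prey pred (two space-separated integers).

Step 1: prey: 41+12-22=31; pred: 14+17-2=29
Step 2: prey: 31+9-35=5; pred: 29+26-5=50
Step 3: prey: 5+1-10=0; pred: 50+7-10=47
Step 4: prey: 0+0-0=0; pred: 47+0-9=38
Step 5: prey: 0+0-0=0; pred: 38+0-7=31
Step 6: prey: 0+0-0=0; pred: 31+0-6=25

Answer: 0 25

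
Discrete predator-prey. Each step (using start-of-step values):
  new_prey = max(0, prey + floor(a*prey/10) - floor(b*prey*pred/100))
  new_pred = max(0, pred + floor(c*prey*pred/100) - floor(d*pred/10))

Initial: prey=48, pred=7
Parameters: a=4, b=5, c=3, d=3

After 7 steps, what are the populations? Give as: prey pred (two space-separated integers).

Step 1: prey: 48+19-16=51; pred: 7+10-2=15
Step 2: prey: 51+20-38=33; pred: 15+22-4=33
Step 3: prey: 33+13-54=0; pred: 33+32-9=56
Step 4: prey: 0+0-0=0; pred: 56+0-16=40
Step 5: prey: 0+0-0=0; pred: 40+0-12=28
Step 6: prey: 0+0-0=0; pred: 28+0-8=20
Step 7: prey: 0+0-0=0; pred: 20+0-6=14

Answer: 0 14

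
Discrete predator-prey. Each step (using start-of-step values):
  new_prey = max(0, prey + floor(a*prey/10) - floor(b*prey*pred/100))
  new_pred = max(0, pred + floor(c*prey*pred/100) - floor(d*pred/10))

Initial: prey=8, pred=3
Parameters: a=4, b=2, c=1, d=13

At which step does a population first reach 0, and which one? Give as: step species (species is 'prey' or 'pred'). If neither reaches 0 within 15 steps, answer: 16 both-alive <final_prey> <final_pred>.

Step 1: prey: 8+3-0=11; pred: 3+0-3=0
First extinction: pred at step 1

Answer: 1 pred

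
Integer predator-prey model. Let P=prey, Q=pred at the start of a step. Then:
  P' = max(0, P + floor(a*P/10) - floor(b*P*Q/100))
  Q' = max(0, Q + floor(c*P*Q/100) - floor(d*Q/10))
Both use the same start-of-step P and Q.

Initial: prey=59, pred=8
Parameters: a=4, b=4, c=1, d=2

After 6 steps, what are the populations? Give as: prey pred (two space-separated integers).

Step 1: prey: 59+23-18=64; pred: 8+4-1=11
Step 2: prey: 64+25-28=61; pred: 11+7-2=16
Step 3: prey: 61+24-39=46; pred: 16+9-3=22
Step 4: prey: 46+18-40=24; pred: 22+10-4=28
Step 5: prey: 24+9-26=7; pred: 28+6-5=29
Step 6: prey: 7+2-8=1; pred: 29+2-5=26

Answer: 1 26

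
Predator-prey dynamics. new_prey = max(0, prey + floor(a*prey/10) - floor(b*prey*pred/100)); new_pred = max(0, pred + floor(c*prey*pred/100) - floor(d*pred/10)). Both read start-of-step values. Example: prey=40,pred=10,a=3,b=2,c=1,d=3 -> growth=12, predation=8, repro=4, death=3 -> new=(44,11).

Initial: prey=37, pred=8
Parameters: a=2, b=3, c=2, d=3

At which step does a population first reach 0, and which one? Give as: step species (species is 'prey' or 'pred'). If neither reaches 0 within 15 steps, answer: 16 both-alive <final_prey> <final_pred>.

Step 1: prey: 37+7-8=36; pred: 8+5-2=11
Step 2: prey: 36+7-11=32; pred: 11+7-3=15
Step 3: prey: 32+6-14=24; pred: 15+9-4=20
Step 4: prey: 24+4-14=14; pred: 20+9-6=23
Step 5: prey: 14+2-9=7; pred: 23+6-6=23
Step 6: prey: 7+1-4=4; pred: 23+3-6=20
Step 7: prey: 4+0-2=2; pred: 20+1-6=15
Step 8: prey: 2+0-0=2; pred: 15+0-4=11
Step 9: prey: 2+0-0=2; pred: 11+0-3=8
Step 10: prey: 2+0-0=2; pred: 8+0-2=6
Step 11: prey: 2+0-0=2; pred: 6+0-1=5
Step 12: prey: 2+0-0=2; pred: 5+0-1=4
Step 13: prey: 2+0-0=2; pred: 4+0-1=3
Step 14: prey: 2+0-0=2; pred: 3+0-0=3
Steps 15-15: state stable at prey=2, pred=3 (no change)
No extinction within 15 steps

Answer: 16 both-alive 2 3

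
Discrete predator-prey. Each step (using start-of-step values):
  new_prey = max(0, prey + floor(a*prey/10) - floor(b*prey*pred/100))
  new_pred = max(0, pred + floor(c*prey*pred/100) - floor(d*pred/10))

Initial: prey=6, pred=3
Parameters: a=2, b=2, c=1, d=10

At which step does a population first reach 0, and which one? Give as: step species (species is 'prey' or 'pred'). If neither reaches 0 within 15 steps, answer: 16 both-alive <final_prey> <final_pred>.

Answer: 1 pred

Derivation:
Step 1: prey: 6+1-0=7; pred: 3+0-3=0
First extinction: pred at step 1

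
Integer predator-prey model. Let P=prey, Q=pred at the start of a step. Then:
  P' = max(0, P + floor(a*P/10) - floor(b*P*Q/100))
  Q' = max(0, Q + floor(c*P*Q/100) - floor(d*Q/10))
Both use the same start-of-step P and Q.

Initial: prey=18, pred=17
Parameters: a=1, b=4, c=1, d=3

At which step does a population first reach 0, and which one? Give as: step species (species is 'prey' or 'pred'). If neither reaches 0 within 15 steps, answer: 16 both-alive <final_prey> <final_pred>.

Answer: 16 both-alive 2 3

Derivation:
Step 1: prey: 18+1-12=7; pred: 17+3-5=15
Step 2: prey: 7+0-4=3; pred: 15+1-4=12
Step 3: prey: 3+0-1=2; pred: 12+0-3=9
Step 4: prey: 2+0-0=2; pred: 9+0-2=7
Step 5: prey: 2+0-0=2; pred: 7+0-2=5
Step 6: prey: 2+0-0=2; pred: 5+0-1=4
Step 7: prey: 2+0-0=2; pred: 4+0-1=3
Step 8: prey: 2+0-0=2; pred: 3+0-0=3
Steps 9-15: state stable at prey=2, pred=3 (no change)
No extinction within 15 steps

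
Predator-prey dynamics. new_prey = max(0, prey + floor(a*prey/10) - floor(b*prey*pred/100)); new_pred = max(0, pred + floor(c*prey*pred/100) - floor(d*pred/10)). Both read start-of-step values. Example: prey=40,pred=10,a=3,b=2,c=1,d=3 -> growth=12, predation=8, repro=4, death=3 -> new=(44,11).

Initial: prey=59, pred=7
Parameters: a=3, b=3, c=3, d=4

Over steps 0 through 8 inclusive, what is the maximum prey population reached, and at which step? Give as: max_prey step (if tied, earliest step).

Step 1: prey: 59+17-12=64; pred: 7+12-2=17
Step 2: prey: 64+19-32=51; pred: 17+32-6=43
Step 3: prey: 51+15-65=1; pred: 43+65-17=91
Step 4: prey: 1+0-2=0; pred: 91+2-36=57
Step 5: prey: 0+0-0=0; pred: 57+0-22=35
Step 6: prey: 0+0-0=0; pred: 35+0-14=21
Step 7: prey: 0+0-0=0; pred: 21+0-8=13
Step 8: prey: 0+0-0=0; pred: 13+0-5=8
Max prey = 64 at step 1

Answer: 64 1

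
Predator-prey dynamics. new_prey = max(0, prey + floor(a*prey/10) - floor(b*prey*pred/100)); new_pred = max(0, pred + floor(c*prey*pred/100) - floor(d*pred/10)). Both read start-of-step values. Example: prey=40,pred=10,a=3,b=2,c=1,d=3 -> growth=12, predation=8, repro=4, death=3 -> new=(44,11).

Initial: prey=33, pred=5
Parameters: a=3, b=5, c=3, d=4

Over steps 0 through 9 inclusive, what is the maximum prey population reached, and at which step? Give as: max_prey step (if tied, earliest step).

Answer: 34 1

Derivation:
Step 1: prey: 33+9-8=34; pred: 5+4-2=7
Step 2: prey: 34+10-11=33; pred: 7+7-2=12
Step 3: prey: 33+9-19=23; pred: 12+11-4=19
Step 4: prey: 23+6-21=8; pred: 19+13-7=25
Step 5: prey: 8+2-10=0; pred: 25+6-10=21
Step 6: prey: 0+0-0=0; pred: 21+0-8=13
Step 7: prey: 0+0-0=0; pred: 13+0-5=8
Step 8: prey: 0+0-0=0; pred: 8+0-3=5
Step 9: prey: 0+0-0=0; pred: 5+0-2=3
Max prey = 34 at step 1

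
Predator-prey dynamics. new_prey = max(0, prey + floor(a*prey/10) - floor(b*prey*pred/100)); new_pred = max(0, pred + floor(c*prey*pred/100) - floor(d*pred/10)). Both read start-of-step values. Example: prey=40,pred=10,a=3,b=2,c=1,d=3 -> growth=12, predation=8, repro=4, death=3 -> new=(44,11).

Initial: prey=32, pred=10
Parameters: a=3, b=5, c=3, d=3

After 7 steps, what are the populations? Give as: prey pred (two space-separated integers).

Answer: 0 7

Derivation:
Step 1: prey: 32+9-16=25; pred: 10+9-3=16
Step 2: prey: 25+7-20=12; pred: 16+12-4=24
Step 3: prey: 12+3-14=1; pred: 24+8-7=25
Step 4: prey: 1+0-1=0; pred: 25+0-7=18
Step 5: prey: 0+0-0=0; pred: 18+0-5=13
Step 6: prey: 0+0-0=0; pred: 13+0-3=10
Step 7: prey: 0+0-0=0; pred: 10+0-3=7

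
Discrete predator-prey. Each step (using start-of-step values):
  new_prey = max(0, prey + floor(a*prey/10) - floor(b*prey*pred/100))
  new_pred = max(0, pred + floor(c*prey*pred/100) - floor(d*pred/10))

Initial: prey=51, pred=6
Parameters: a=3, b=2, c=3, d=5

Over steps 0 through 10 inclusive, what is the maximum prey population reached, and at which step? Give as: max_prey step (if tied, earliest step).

Answer: 64 2

Derivation:
Step 1: prey: 51+15-6=60; pred: 6+9-3=12
Step 2: prey: 60+18-14=64; pred: 12+21-6=27
Step 3: prey: 64+19-34=49; pred: 27+51-13=65
Step 4: prey: 49+14-63=0; pred: 65+95-32=128
Step 5: prey: 0+0-0=0; pred: 128+0-64=64
Step 6: prey: 0+0-0=0; pred: 64+0-32=32
Step 7: prey: 0+0-0=0; pred: 32+0-16=16
Step 8: prey: 0+0-0=0; pred: 16+0-8=8
Step 9: prey: 0+0-0=0; pred: 8+0-4=4
Step 10: prey: 0+0-0=0; pred: 4+0-2=2
Max prey = 64 at step 2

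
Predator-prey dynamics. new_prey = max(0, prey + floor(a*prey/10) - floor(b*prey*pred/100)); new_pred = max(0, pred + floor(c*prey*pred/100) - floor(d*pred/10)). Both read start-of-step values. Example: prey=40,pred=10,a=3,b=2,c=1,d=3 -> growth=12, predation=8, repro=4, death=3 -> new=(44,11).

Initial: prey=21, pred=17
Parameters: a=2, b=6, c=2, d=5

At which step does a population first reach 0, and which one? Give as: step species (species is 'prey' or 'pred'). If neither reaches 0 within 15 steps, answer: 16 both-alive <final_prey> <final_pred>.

Answer: 16 both-alive 1 1

Derivation:
Step 1: prey: 21+4-21=4; pred: 17+7-8=16
Step 2: prey: 4+0-3=1; pred: 16+1-8=9
Step 3: prey: 1+0-0=1; pred: 9+0-4=5
Step 4: prey: 1+0-0=1; pred: 5+0-2=3
Step 5: prey: 1+0-0=1; pred: 3+0-1=2
Step 6: prey: 1+0-0=1; pred: 2+0-1=1
Step 7: prey: 1+0-0=1; pred: 1+0-0=1
Steps 8-15: state stable at prey=1, pred=1 (no change)
No extinction within 15 steps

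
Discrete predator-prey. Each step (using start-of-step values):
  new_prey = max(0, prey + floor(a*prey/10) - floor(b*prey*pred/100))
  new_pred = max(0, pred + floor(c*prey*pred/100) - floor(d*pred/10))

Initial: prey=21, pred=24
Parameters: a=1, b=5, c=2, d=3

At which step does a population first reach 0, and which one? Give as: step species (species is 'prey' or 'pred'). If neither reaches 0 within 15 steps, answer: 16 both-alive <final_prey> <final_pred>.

Step 1: prey: 21+2-25=0; pred: 24+10-7=27
First extinction: prey at step 1

Answer: 1 prey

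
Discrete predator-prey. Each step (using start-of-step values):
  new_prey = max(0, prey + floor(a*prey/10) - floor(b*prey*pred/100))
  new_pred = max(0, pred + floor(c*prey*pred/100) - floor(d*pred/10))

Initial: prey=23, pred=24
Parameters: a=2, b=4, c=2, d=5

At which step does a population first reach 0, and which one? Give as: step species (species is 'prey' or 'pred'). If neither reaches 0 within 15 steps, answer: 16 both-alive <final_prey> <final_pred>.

Answer: 16 both-alive 1 1

Derivation:
Step 1: prey: 23+4-22=5; pred: 24+11-12=23
Step 2: prey: 5+1-4=2; pred: 23+2-11=14
Step 3: prey: 2+0-1=1; pred: 14+0-7=7
Step 4: prey: 1+0-0=1; pred: 7+0-3=4
Step 5: prey: 1+0-0=1; pred: 4+0-2=2
Step 6: prey: 1+0-0=1; pred: 2+0-1=1
Step 7: prey: 1+0-0=1; pred: 1+0-0=1
Steps 8-15: state stable at prey=1, pred=1 (no change)
No extinction within 15 steps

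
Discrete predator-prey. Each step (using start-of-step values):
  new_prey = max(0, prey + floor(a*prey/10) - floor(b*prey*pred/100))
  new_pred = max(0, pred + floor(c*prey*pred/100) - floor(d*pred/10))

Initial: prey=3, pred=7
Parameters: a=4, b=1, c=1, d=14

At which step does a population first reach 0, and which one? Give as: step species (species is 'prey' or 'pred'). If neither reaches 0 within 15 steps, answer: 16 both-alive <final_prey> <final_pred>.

Step 1: prey: 3+1-0=4; pred: 7+0-9=0
First extinction: pred at step 1

Answer: 1 pred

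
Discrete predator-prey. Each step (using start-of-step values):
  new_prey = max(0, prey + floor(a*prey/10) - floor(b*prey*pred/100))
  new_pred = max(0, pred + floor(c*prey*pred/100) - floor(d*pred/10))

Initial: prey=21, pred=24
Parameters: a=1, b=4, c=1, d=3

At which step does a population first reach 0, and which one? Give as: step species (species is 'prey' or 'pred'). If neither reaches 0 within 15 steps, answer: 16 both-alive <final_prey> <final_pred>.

Step 1: prey: 21+2-20=3; pred: 24+5-7=22
Step 2: prey: 3+0-2=1; pred: 22+0-6=16
Step 3: prey: 1+0-0=1; pred: 16+0-4=12
Step 4: prey: 1+0-0=1; pred: 12+0-3=9
Step 5: prey: 1+0-0=1; pred: 9+0-2=7
Step 6: prey: 1+0-0=1; pred: 7+0-2=5
Step 7: prey: 1+0-0=1; pred: 5+0-1=4
Step 8: prey: 1+0-0=1; pred: 4+0-1=3
Step 9: prey: 1+0-0=1; pred: 3+0-0=3
Steps 10-15: state stable at prey=1, pred=3 (no change)
No extinction within 15 steps

Answer: 16 both-alive 1 3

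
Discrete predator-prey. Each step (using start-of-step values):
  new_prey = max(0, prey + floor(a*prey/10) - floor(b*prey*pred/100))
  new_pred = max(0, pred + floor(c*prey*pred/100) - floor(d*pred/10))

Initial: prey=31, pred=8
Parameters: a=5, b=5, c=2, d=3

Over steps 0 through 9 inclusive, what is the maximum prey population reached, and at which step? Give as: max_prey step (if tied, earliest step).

Answer: 34 1

Derivation:
Step 1: prey: 31+15-12=34; pred: 8+4-2=10
Step 2: prey: 34+17-17=34; pred: 10+6-3=13
Step 3: prey: 34+17-22=29; pred: 13+8-3=18
Step 4: prey: 29+14-26=17; pred: 18+10-5=23
Step 5: prey: 17+8-19=6; pred: 23+7-6=24
Step 6: prey: 6+3-7=2; pred: 24+2-7=19
Step 7: prey: 2+1-1=2; pred: 19+0-5=14
Step 8: prey: 2+1-1=2; pred: 14+0-4=10
Step 9: prey: 2+1-1=2; pred: 10+0-3=7
Max prey = 34 at step 1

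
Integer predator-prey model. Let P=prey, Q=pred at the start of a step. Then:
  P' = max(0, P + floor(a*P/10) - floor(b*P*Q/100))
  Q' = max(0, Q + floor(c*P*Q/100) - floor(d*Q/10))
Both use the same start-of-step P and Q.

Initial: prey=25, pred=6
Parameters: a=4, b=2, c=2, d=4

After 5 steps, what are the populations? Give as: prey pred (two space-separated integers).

Step 1: prey: 25+10-3=32; pred: 6+3-2=7
Step 2: prey: 32+12-4=40; pred: 7+4-2=9
Step 3: prey: 40+16-7=49; pred: 9+7-3=13
Step 4: prey: 49+19-12=56; pred: 13+12-5=20
Step 5: prey: 56+22-22=56; pred: 20+22-8=34

Answer: 56 34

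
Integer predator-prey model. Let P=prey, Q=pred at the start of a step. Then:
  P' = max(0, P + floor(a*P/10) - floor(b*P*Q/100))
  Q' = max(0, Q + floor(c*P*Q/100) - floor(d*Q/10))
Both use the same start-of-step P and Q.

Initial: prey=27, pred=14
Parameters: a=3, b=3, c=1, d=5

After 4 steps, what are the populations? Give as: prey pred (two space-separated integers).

Answer: 30 4

Derivation:
Step 1: prey: 27+8-11=24; pred: 14+3-7=10
Step 2: prey: 24+7-7=24; pred: 10+2-5=7
Step 3: prey: 24+7-5=26; pred: 7+1-3=5
Step 4: prey: 26+7-3=30; pred: 5+1-2=4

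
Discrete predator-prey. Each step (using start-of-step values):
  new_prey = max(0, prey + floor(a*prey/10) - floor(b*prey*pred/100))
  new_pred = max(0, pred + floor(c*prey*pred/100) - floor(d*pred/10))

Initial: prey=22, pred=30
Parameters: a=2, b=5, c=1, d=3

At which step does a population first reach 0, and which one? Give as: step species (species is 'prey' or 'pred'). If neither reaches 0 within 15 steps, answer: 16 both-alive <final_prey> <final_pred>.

Answer: 1 prey

Derivation:
Step 1: prey: 22+4-33=0; pred: 30+6-9=27
First extinction: prey at step 1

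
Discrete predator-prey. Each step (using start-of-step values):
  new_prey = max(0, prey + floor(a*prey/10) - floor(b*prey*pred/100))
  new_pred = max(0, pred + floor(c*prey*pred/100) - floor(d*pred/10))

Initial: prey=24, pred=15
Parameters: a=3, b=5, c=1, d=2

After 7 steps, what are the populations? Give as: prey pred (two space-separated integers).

Step 1: prey: 24+7-18=13; pred: 15+3-3=15
Step 2: prey: 13+3-9=7; pred: 15+1-3=13
Step 3: prey: 7+2-4=5; pred: 13+0-2=11
Step 4: prey: 5+1-2=4; pred: 11+0-2=9
Step 5: prey: 4+1-1=4; pred: 9+0-1=8
Step 6: prey: 4+1-1=4; pred: 8+0-1=7
Step 7: prey: 4+1-1=4; pred: 7+0-1=6

Answer: 4 6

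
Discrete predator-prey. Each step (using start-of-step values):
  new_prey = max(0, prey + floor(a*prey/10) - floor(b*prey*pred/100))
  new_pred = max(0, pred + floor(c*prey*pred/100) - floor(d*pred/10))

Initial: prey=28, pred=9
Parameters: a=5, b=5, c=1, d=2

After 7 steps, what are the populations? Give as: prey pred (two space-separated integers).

Step 1: prey: 28+14-12=30; pred: 9+2-1=10
Step 2: prey: 30+15-15=30; pred: 10+3-2=11
Step 3: prey: 30+15-16=29; pred: 11+3-2=12
Step 4: prey: 29+14-17=26; pred: 12+3-2=13
Step 5: prey: 26+13-16=23; pred: 13+3-2=14
Step 6: prey: 23+11-16=18; pred: 14+3-2=15
Step 7: prey: 18+9-13=14; pred: 15+2-3=14

Answer: 14 14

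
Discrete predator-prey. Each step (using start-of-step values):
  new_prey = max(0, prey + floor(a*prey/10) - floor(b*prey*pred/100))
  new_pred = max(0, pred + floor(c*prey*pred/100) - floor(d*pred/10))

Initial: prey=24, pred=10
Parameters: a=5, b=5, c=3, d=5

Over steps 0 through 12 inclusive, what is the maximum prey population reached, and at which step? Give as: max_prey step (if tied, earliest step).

Step 1: prey: 24+12-12=24; pred: 10+7-5=12
Step 2: prey: 24+12-14=22; pred: 12+8-6=14
Step 3: prey: 22+11-15=18; pred: 14+9-7=16
Step 4: prey: 18+9-14=13; pred: 16+8-8=16
Step 5: prey: 13+6-10=9; pred: 16+6-8=14
Step 6: prey: 9+4-6=7; pred: 14+3-7=10
Step 7: prey: 7+3-3=7; pred: 10+2-5=7
Step 8: prey: 7+3-2=8; pred: 7+1-3=5
Step 9: prey: 8+4-2=10; pred: 5+1-2=4
Step 10: prey: 10+5-2=13; pred: 4+1-2=3
Step 11: prey: 13+6-1=18; pred: 3+1-1=3
Step 12: prey: 18+9-2=25; pred: 3+1-1=3
Max prey = 25 at step 12

Answer: 25 12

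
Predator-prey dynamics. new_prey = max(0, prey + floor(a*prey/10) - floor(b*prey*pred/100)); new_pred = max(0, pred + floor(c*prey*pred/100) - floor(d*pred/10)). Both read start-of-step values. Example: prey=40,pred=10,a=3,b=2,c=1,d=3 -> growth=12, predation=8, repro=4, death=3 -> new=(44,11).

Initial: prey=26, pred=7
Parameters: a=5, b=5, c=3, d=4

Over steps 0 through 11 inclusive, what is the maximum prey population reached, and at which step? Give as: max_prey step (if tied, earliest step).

Answer: 30 1

Derivation:
Step 1: prey: 26+13-9=30; pred: 7+5-2=10
Step 2: prey: 30+15-15=30; pred: 10+9-4=15
Step 3: prey: 30+15-22=23; pred: 15+13-6=22
Step 4: prey: 23+11-25=9; pred: 22+15-8=29
Step 5: prey: 9+4-13=0; pred: 29+7-11=25
Step 6: prey: 0+0-0=0; pred: 25+0-10=15
Step 7: prey: 0+0-0=0; pred: 15+0-6=9
Step 8: prey: 0+0-0=0; pred: 9+0-3=6
Step 9: prey: 0+0-0=0; pred: 6+0-2=4
Step 10: prey: 0+0-0=0; pred: 4+0-1=3
Step 11: prey: 0+0-0=0; pred: 3+0-1=2
Max prey = 30 at step 1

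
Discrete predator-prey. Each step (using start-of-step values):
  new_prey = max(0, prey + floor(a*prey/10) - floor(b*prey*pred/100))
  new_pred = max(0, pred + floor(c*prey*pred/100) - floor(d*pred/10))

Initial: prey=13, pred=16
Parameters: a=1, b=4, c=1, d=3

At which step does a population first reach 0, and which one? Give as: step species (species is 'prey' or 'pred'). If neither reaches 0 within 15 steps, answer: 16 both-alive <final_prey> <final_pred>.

Answer: 16 both-alive 2 3

Derivation:
Step 1: prey: 13+1-8=6; pred: 16+2-4=14
Step 2: prey: 6+0-3=3; pred: 14+0-4=10
Step 3: prey: 3+0-1=2; pred: 10+0-3=7
Step 4: prey: 2+0-0=2; pred: 7+0-2=5
Step 5: prey: 2+0-0=2; pred: 5+0-1=4
Step 6: prey: 2+0-0=2; pred: 4+0-1=3
Step 7: prey: 2+0-0=2; pred: 3+0-0=3
Steps 8-15: state stable at prey=2, pred=3 (no change)
No extinction within 15 steps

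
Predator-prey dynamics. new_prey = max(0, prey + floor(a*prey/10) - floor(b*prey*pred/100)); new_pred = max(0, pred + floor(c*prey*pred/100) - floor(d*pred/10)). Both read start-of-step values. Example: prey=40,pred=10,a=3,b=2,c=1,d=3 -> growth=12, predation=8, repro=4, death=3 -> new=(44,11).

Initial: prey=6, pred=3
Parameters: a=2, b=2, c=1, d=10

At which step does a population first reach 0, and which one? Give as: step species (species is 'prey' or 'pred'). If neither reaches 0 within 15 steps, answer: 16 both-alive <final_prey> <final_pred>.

Step 1: prey: 6+1-0=7; pred: 3+0-3=0
First extinction: pred at step 1

Answer: 1 pred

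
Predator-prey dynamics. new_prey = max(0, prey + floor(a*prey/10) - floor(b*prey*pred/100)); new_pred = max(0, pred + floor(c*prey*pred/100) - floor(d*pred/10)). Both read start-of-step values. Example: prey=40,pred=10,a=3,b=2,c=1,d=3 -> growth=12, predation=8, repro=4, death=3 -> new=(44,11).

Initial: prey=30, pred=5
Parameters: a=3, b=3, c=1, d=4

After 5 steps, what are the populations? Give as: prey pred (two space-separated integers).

Answer: 69 5

Derivation:
Step 1: prey: 30+9-4=35; pred: 5+1-2=4
Step 2: prey: 35+10-4=41; pred: 4+1-1=4
Step 3: prey: 41+12-4=49; pred: 4+1-1=4
Step 4: prey: 49+14-5=58; pred: 4+1-1=4
Step 5: prey: 58+17-6=69; pred: 4+2-1=5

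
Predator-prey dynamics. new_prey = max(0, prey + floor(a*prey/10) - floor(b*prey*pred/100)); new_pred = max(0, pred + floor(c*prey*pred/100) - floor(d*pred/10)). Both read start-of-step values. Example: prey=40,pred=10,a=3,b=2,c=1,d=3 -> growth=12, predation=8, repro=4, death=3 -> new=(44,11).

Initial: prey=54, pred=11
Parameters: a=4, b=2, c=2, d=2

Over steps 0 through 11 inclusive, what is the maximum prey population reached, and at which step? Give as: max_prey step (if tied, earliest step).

Step 1: prey: 54+21-11=64; pred: 11+11-2=20
Step 2: prey: 64+25-25=64; pred: 20+25-4=41
Step 3: prey: 64+25-52=37; pred: 41+52-8=85
Step 4: prey: 37+14-62=0; pred: 85+62-17=130
Step 5: prey: 0+0-0=0; pred: 130+0-26=104
Step 6: prey: 0+0-0=0; pred: 104+0-20=84
Step 7: prey: 0+0-0=0; pred: 84+0-16=68
Step 8: prey: 0+0-0=0; pred: 68+0-13=55
Step 9: prey: 0+0-0=0; pred: 55+0-11=44
Step 10: prey: 0+0-0=0; pred: 44+0-8=36
Step 11: prey: 0+0-0=0; pred: 36+0-7=29
Max prey = 64 at step 1

Answer: 64 1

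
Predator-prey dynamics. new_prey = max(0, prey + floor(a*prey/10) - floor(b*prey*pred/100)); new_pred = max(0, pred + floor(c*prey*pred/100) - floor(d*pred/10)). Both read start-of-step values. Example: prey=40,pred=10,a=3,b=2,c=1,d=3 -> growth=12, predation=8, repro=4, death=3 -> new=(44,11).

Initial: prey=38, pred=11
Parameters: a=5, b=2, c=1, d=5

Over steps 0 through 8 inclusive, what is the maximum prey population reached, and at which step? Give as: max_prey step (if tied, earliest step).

Step 1: prey: 38+19-8=49; pred: 11+4-5=10
Step 2: prey: 49+24-9=64; pred: 10+4-5=9
Step 3: prey: 64+32-11=85; pred: 9+5-4=10
Step 4: prey: 85+42-17=110; pred: 10+8-5=13
Step 5: prey: 110+55-28=137; pred: 13+14-6=21
Step 6: prey: 137+68-57=148; pred: 21+28-10=39
Step 7: prey: 148+74-115=107; pred: 39+57-19=77
Step 8: prey: 107+53-164=0; pred: 77+82-38=121
Max prey = 148 at step 6

Answer: 148 6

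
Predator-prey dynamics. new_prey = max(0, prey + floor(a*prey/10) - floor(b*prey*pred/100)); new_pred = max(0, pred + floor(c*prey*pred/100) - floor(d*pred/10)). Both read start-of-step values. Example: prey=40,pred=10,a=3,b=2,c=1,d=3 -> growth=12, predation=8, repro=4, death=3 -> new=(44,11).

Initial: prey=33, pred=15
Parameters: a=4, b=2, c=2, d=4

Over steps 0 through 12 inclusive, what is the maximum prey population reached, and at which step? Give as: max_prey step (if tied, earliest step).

Answer: 38 2

Derivation:
Step 1: prey: 33+13-9=37; pred: 15+9-6=18
Step 2: prey: 37+14-13=38; pred: 18+13-7=24
Step 3: prey: 38+15-18=35; pred: 24+18-9=33
Step 4: prey: 35+14-23=26; pred: 33+23-13=43
Step 5: prey: 26+10-22=14; pred: 43+22-17=48
Step 6: prey: 14+5-13=6; pred: 48+13-19=42
Step 7: prey: 6+2-5=3; pred: 42+5-16=31
Step 8: prey: 3+1-1=3; pred: 31+1-12=20
Step 9: prey: 3+1-1=3; pred: 20+1-8=13
Step 10: prey: 3+1-0=4; pred: 13+0-5=8
Step 11: prey: 4+1-0=5; pred: 8+0-3=5
Step 12: prey: 5+2-0=7; pred: 5+0-2=3
Max prey = 38 at step 2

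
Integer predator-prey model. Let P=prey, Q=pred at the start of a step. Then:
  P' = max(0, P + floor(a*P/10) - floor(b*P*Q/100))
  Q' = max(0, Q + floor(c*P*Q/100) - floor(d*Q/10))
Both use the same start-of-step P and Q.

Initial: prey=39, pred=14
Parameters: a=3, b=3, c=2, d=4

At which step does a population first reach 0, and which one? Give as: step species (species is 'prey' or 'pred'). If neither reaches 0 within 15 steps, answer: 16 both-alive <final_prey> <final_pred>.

Step 1: prey: 39+11-16=34; pred: 14+10-5=19
Step 2: prey: 34+10-19=25; pred: 19+12-7=24
Step 3: prey: 25+7-18=14; pred: 24+12-9=27
Step 4: prey: 14+4-11=7; pred: 27+7-10=24
Step 5: prey: 7+2-5=4; pred: 24+3-9=18
Step 6: prey: 4+1-2=3; pred: 18+1-7=12
Step 7: prey: 3+0-1=2; pred: 12+0-4=8
Step 8: prey: 2+0-0=2; pred: 8+0-3=5
Step 9: prey: 2+0-0=2; pred: 5+0-2=3
Step 10: prey: 2+0-0=2; pred: 3+0-1=2
Step 11: prey: 2+0-0=2; pred: 2+0-0=2
Steps 12-15: state stable at prey=2, pred=2 (no change)
No extinction within 15 steps

Answer: 16 both-alive 2 2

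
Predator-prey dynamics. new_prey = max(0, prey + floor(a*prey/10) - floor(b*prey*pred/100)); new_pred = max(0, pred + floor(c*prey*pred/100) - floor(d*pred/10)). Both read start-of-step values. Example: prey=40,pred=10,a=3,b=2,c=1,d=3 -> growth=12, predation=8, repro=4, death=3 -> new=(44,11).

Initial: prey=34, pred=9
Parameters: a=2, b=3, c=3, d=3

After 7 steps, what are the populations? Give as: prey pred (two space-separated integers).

Answer: 0 14

Derivation:
Step 1: prey: 34+6-9=31; pred: 9+9-2=16
Step 2: prey: 31+6-14=23; pred: 16+14-4=26
Step 3: prey: 23+4-17=10; pred: 26+17-7=36
Step 4: prey: 10+2-10=2; pred: 36+10-10=36
Step 5: prey: 2+0-2=0; pred: 36+2-10=28
Step 6: prey: 0+0-0=0; pred: 28+0-8=20
Step 7: prey: 0+0-0=0; pred: 20+0-6=14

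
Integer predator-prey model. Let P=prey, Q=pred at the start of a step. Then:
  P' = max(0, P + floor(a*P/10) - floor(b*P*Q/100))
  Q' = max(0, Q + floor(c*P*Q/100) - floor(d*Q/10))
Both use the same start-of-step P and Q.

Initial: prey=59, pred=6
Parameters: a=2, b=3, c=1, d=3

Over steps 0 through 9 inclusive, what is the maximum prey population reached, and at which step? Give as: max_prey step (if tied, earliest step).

Answer: 60 1

Derivation:
Step 1: prey: 59+11-10=60; pred: 6+3-1=8
Step 2: prey: 60+12-14=58; pred: 8+4-2=10
Step 3: prey: 58+11-17=52; pred: 10+5-3=12
Step 4: prey: 52+10-18=44; pred: 12+6-3=15
Step 5: prey: 44+8-19=33; pred: 15+6-4=17
Step 6: prey: 33+6-16=23; pred: 17+5-5=17
Step 7: prey: 23+4-11=16; pred: 17+3-5=15
Step 8: prey: 16+3-7=12; pred: 15+2-4=13
Step 9: prey: 12+2-4=10; pred: 13+1-3=11
Max prey = 60 at step 1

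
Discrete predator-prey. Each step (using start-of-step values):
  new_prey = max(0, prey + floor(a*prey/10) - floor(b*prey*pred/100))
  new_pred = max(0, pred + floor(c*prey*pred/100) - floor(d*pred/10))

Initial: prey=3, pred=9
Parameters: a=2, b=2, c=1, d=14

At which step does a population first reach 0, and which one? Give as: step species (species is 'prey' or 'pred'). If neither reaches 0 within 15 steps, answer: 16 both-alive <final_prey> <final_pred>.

Step 1: prey: 3+0-0=3; pred: 9+0-12=0
First extinction: pred at step 1

Answer: 1 pred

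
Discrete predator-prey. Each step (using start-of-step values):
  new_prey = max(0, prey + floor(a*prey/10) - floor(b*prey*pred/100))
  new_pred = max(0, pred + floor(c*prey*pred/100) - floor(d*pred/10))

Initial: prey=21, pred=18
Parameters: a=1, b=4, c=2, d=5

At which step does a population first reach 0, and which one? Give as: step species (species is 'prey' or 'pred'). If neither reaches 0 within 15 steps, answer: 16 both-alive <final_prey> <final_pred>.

Step 1: prey: 21+2-15=8; pred: 18+7-9=16
Step 2: prey: 8+0-5=3; pred: 16+2-8=10
Step 3: prey: 3+0-1=2; pred: 10+0-5=5
Step 4: prey: 2+0-0=2; pred: 5+0-2=3
Step 5: prey: 2+0-0=2; pred: 3+0-1=2
Step 6: prey: 2+0-0=2; pred: 2+0-1=1
Step 7: prey: 2+0-0=2; pred: 1+0-0=1
Steps 8-15: state stable at prey=2, pred=1 (no change)
No extinction within 15 steps

Answer: 16 both-alive 2 1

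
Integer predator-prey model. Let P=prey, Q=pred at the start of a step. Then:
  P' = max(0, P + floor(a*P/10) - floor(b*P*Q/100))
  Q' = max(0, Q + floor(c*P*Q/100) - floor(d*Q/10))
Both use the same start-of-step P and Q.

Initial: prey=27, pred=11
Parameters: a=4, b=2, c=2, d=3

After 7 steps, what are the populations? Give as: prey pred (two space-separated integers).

Answer: 2 50

Derivation:
Step 1: prey: 27+10-5=32; pred: 11+5-3=13
Step 2: prey: 32+12-8=36; pred: 13+8-3=18
Step 3: prey: 36+14-12=38; pred: 18+12-5=25
Step 4: prey: 38+15-19=34; pred: 25+19-7=37
Step 5: prey: 34+13-25=22; pred: 37+25-11=51
Step 6: prey: 22+8-22=8; pred: 51+22-15=58
Step 7: prey: 8+3-9=2; pred: 58+9-17=50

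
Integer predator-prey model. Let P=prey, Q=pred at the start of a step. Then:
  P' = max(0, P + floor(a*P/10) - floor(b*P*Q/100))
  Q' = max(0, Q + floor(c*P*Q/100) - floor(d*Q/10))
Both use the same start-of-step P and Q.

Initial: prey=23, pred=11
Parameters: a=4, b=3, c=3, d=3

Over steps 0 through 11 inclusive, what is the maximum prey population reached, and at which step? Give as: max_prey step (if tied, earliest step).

Answer: 25 1

Derivation:
Step 1: prey: 23+9-7=25; pred: 11+7-3=15
Step 2: prey: 25+10-11=24; pred: 15+11-4=22
Step 3: prey: 24+9-15=18; pred: 22+15-6=31
Step 4: prey: 18+7-16=9; pred: 31+16-9=38
Step 5: prey: 9+3-10=2; pred: 38+10-11=37
Step 6: prey: 2+0-2=0; pred: 37+2-11=28
Step 7: prey: 0+0-0=0; pred: 28+0-8=20
Step 8: prey: 0+0-0=0; pred: 20+0-6=14
Step 9: prey: 0+0-0=0; pred: 14+0-4=10
Step 10: prey: 0+0-0=0; pred: 10+0-3=7
Step 11: prey: 0+0-0=0; pred: 7+0-2=5
Max prey = 25 at step 1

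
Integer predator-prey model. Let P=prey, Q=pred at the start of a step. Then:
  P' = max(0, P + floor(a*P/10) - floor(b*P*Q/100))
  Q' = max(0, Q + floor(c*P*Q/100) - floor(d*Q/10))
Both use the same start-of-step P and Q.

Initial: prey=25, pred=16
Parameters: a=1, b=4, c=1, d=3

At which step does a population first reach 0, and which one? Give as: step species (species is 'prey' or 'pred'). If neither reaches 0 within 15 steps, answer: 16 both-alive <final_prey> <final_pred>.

Step 1: prey: 25+2-16=11; pred: 16+4-4=16
Step 2: prey: 11+1-7=5; pred: 16+1-4=13
Step 3: prey: 5+0-2=3; pred: 13+0-3=10
Step 4: prey: 3+0-1=2; pred: 10+0-3=7
Step 5: prey: 2+0-0=2; pred: 7+0-2=5
Step 6: prey: 2+0-0=2; pred: 5+0-1=4
Step 7: prey: 2+0-0=2; pred: 4+0-1=3
Step 8: prey: 2+0-0=2; pred: 3+0-0=3
Steps 9-15: state stable at prey=2, pred=3 (no change)
No extinction within 15 steps

Answer: 16 both-alive 2 3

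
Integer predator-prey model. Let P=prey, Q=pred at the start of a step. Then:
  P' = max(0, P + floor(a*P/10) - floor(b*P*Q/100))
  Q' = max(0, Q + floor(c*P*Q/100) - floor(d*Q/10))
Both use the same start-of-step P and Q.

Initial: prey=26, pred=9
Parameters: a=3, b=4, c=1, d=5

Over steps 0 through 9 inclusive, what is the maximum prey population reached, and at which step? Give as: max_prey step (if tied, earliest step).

Step 1: prey: 26+7-9=24; pred: 9+2-4=7
Step 2: prey: 24+7-6=25; pred: 7+1-3=5
Step 3: prey: 25+7-5=27; pred: 5+1-2=4
Step 4: prey: 27+8-4=31; pred: 4+1-2=3
Step 5: prey: 31+9-3=37; pred: 3+0-1=2
Step 6: prey: 37+11-2=46; pred: 2+0-1=1
Step 7: prey: 46+13-1=58; pred: 1+0-0=1
Step 8: prey: 58+17-2=73; pred: 1+0-0=1
Step 9: prey: 73+21-2=92; pred: 1+0-0=1
Max prey = 92 at step 9

Answer: 92 9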